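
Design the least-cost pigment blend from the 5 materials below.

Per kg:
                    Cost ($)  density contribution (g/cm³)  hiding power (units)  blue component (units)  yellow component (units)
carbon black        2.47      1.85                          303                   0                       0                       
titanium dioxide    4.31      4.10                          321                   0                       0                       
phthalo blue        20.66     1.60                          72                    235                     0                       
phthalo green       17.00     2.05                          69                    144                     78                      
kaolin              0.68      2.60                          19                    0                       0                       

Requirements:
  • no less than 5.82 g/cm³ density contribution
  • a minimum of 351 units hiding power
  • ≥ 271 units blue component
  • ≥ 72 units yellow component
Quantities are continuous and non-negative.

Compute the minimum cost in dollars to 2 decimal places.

Set it up as a linear program. Let x1 = kg of carbon black, x2 = kg of titanium dioxide, x3 = kg of phthalo blue, x4 = kg of phthalo green, x5 = kg of kaolin.
min 2.47x1 + 4.31x2 + 20.66x3 + 17x4 + 0.68x5 with:
  1.85x1 + 4.1x2 + 1.6x3 + 2.05x4 + 2.6x5 ≥ 5.82   (density contribution)
  303x1 + 321x2 + 72x3 + 69x4 + 19x5 ≥ 351   (hiding power)
  235x3 + 144x4 ≥ 271   (blue component)
  78x4 ≥ 72   (yellow component)
  x1, x2, x3, x4, x5 ≥ 0.
The minimum-cost mix takes nothing from titanium dioxide — only carbon black, phthalo blue, phthalo green, kaolin. There the density contribution, hiding power, blue component, yellow component constraints are tight.
Optimal quantities: carbon black = 0.7709 kg, phthalo blue = 0.5876 kg, phthalo green = 0.9231 kg, kaolin = 0.6005 kg.
Hence cost = 2.47·0.7709 + 20.66·0.5876 + 17·0.9231 + 0.68·0.6005 = $30.14498.

$30.14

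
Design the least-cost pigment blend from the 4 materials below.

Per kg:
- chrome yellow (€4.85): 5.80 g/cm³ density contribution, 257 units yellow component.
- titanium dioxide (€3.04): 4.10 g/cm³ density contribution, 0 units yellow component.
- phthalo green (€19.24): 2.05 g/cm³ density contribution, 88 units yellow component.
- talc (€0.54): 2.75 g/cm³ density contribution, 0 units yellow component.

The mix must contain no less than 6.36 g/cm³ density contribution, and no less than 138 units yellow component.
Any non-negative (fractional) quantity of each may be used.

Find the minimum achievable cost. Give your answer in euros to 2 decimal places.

Treat it as an LP. Let x1 = kg of chrome yellow, x2 = kg of titanium dioxide, x3 = kg of phthalo green, x4 = kg of talc.
min 4.85x1 + 3.04x2 + 19.24x3 + 0.54x4 subject to:
  5.8x1 + 4.1x2 + 2.05x3 + 2.75x4 ≥ 6.36   (density contribution)
  257x1 + 88x3 ≥ 138   (yellow component)
  x1, x2, x3, x4 ≥ 0.
The cheapest feasible vertex uses only chrome yellow, talc; titanium dioxide, phthalo green are not used. There the density contribution and yellow component constraints are tight.
That vertex is x1 = 0.537, x4 = 1.18.
Hence cost = 4.85·0.537 + 0.54·1.18 = €3.2417.

€3.24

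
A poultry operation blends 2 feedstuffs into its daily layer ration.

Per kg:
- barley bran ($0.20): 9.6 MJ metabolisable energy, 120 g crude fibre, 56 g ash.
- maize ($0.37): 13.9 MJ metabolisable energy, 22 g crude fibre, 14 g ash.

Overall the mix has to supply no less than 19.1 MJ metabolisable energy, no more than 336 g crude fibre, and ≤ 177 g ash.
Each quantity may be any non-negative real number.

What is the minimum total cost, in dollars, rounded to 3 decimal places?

Let x1 = kg of barley bran, x2 = kg of maize.
Minimise 0.2x1 + 0.37x2 with:
  9.6x1 + 13.9x2 ≥ 19.1   (metabolisable energy)
  120x1 + 22x2 ≤ 336   (crude fibre)
  56x1 + 14x2 ≤ 177   (ash)
  x1, x2 ≥ 0.
The minimum-cost mix takes nothing from maize — only barley bran. Binding constraint: metabolisable energy.
Optimal quantities: barley bran = 1.99 kg.
Cost = 0.2·1.99 = 0.39800.

$0.398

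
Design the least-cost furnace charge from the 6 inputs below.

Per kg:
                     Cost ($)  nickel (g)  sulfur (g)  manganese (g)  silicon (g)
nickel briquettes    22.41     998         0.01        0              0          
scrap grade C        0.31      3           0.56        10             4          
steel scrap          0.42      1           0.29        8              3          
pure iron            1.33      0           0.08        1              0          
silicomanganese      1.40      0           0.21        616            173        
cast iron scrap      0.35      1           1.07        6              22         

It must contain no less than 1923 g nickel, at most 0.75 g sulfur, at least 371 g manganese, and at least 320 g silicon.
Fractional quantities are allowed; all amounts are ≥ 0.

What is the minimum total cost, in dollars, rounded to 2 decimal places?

$45.77

This is a linear program. Let x1 = kg of nickel briquettes, x2 = kg of scrap grade C, x3 = kg of steel scrap, x4 = kg of pure iron, x5 = kg of silicomanganese, x6 = kg of cast iron scrap.
Minimize 22.41x1 + 0.31x2 + 0.42x3 + 1.33x4 + 1.4x5 + 0.35x6 s.t.:
  998x1 + 3x2 + 1x3 + 1x6 ≥ 1923   (nickel)
  0.01x1 + 0.56x2 + 0.29x3 + 0.08x4 + 0.21x5 + 1.07x6 ≤ 0.75   (sulfur)
  10x2 + 8x3 + 1x4 + 616x5 + 6x6 ≥ 371   (manganese)
  4x2 + 3x3 + 173x5 + 22x6 ≥ 320   (silicon)
  x1, x2, x3, x4, x5, x6 ≥ 0.
The optimal basis is {nickel briquettes, silicomanganese}; scrap grade C, steel scrap, pure iron, cast iron scrap drop out. Binding constraints: nickel and silicon.
So nickel briquettes = 1.927 kg, silicomanganese = 1.85 kg.
Total cost: 22.41·1.927 + 1.4·1.85 = 45.7741.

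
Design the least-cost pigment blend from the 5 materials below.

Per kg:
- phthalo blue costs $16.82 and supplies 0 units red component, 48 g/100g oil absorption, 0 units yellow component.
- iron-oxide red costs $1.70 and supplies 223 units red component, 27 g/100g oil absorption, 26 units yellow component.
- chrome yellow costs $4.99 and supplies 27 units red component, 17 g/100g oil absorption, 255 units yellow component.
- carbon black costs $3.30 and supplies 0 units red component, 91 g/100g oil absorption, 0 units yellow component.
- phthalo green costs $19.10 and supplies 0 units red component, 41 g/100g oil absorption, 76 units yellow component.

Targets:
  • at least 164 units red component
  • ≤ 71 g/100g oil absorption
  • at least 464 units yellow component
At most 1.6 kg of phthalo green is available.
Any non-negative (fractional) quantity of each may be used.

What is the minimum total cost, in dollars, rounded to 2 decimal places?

$9.70

This is a linear program. Let x1 = kg of phthalo blue, x2 = kg of iron-oxide red, x3 = kg of chrome yellow, x4 = kg of carbon black, x5 = kg of phthalo green.
min 16.82x1 + 1.7x2 + 4.99x3 + 3.3x4 + 19.1x5 s.t.:
  223x2 + 27x3 ≥ 164   (red component)
  48x1 + 27x2 + 17x3 + 91x4 + 41x5 ≤ 71   (oil absorption)
  26x2 + 255x3 + 76x5 ≥ 464   (yellow component)
  x5 ≤ 1.6
  x1, x2, x3, x4, x5 ≥ 0.
At the optimum only iron-oxide red, chrome yellow are positive (phthalo blue, carbon black, phthalo green = 0). There the red component and yellow component constraints are tight.
That vertex is x2 = 0.5216, x3 = 1.766.
Total cost: 1.7·0.5216 + 4.99·1.766 = 9.6991.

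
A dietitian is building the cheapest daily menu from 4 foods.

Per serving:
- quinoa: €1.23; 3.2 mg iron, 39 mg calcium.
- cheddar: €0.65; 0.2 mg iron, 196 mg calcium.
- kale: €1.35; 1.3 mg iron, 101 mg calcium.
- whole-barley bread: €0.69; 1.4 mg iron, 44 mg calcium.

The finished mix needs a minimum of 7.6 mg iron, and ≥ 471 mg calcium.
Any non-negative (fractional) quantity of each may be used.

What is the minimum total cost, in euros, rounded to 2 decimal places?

Treat it as an LP. Let x1 = servings of quinoa, x2 = servings of cheddar, x3 = servings of kale, x4 = servings of whole-barley bread.
Minimise 1.23x1 + 0.65x2 + 1.35x3 + 0.69x4 s.t.:
  3.2x1 + 0.2x2 + 1.3x3 + 1.4x4 ≥ 7.6   (iron)
  39x1 + 196x2 + 101x3 + 44x4 ≥ 471   (calcium)
  x1, x2, x3, x4 ≥ 0.
The minimum-cost mix takes nothing from kale, whole-barley bread — only quinoa, cheddar. Binding constraints: iron and calcium.
Optimal quantities: quinoa = 2.253 servings, cheddar = 1.955 servings.
Cost = 1.23·2.253 + 0.65·1.955 = 4.0419.

€4.04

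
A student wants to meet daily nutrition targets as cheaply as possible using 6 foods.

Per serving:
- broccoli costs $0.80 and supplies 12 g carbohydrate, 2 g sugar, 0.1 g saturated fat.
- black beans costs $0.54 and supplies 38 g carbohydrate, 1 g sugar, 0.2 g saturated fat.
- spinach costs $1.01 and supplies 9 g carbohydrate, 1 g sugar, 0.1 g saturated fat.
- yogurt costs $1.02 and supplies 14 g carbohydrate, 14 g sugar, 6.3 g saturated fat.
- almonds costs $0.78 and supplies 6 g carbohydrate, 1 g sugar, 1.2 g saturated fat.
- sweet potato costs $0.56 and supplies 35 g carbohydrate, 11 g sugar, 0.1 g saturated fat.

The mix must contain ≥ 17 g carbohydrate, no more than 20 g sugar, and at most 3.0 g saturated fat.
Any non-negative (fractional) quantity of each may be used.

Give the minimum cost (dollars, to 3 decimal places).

Let x1 = servings of broccoli, x2 = servings of black beans, x3 = servings of spinach, x4 = servings of yogurt, x5 = servings of almonds, x6 = servings of sweet potato.
min 0.8x1 + 0.54x2 + 1.01x3 + 1.02x4 + 0.78x5 + 0.56x6 s.t.:
  12x1 + 38x2 + 9x3 + 14x4 + 6x5 + 35x6 ≥ 17   (carbohydrate)
  2x1 + 1x2 + 1x3 + 14x4 + 1x5 + 11x6 ≤ 20   (sugar)
  0.1x1 + 0.2x2 + 0.1x3 + 6.3x4 + 1.2x5 + 0.1x6 ≤ 3   (saturated fat)
  x1, x2, x3, x4, x5, x6 ≥ 0.
The optimal basis is {black beans}; broccoli, spinach, yogurt, almonds, sweet potato drop out. Binding constraint: carbohydrate.
That vertex is x2 = 0.4474.
Cost = 0.54·0.4474 = 0.24160.

$0.242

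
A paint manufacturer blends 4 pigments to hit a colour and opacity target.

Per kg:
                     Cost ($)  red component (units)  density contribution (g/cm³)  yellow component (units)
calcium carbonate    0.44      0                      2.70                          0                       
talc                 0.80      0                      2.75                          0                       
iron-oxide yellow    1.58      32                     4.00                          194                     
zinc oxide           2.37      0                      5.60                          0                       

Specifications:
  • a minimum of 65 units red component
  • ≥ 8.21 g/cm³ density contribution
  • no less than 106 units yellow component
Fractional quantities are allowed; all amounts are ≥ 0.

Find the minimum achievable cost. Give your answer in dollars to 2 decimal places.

$3.22

This is a linear program. Let x1 = kg of calcium carbonate, x2 = kg of talc, x3 = kg of iron-oxide yellow, x4 = kg of zinc oxide.
Minimize 0.44x1 + 0.8x2 + 1.58x3 + 2.37x4 s.t.:
  32x3 ≥ 65   (red component)
  2.7x1 + 2.75x2 + 4x3 + 5.6x4 ≥ 8.21   (density contribution)
  194x3 ≥ 106   (yellow component)
  x1, x2, x3, x4 ≥ 0.
The minimum-cost mix takes nothing from talc, zinc oxide — only calcium carbonate, iron-oxide yellow. Binding constraints: red component and density contribution.
Solving gives x1 = 0.03148, x3 = 2.031.
Objective = 0.44·0.03148 + 1.58·2.031 = 3.2228.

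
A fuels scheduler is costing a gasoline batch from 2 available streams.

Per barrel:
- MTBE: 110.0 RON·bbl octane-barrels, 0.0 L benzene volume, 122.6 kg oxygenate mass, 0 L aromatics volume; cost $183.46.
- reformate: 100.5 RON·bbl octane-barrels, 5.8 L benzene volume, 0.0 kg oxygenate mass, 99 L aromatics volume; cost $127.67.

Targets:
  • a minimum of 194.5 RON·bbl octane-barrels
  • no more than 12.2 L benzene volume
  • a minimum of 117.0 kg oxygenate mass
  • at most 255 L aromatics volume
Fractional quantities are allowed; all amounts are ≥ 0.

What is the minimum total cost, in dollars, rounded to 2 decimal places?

This is a linear program. Let x1 = barrels of MTBE, x2 = barrels of reformate.
min 183.46x1 + 127.67x2 s.t.:
  110x1 + 100.5x2 ≥ 194.5   (octane-barrels)
  5.8x2 ≤ 12.2   (benzene volume)
  122.6x1 ≥ 117   (oxygenate mass)
  99x2 ≤ 255   (aromatics volume)
  x1, x2 ≥ 0.
Both inputs are positive at the optimum. The octane-barrels and oxygenate mass requirements are met with equality.
So MTBE = 0.95432 barrels, reformate = 0.89079 barrels.
Hence cost = 183.46·0.95432 + 127.67·0.89079 = $288.8067.

$288.81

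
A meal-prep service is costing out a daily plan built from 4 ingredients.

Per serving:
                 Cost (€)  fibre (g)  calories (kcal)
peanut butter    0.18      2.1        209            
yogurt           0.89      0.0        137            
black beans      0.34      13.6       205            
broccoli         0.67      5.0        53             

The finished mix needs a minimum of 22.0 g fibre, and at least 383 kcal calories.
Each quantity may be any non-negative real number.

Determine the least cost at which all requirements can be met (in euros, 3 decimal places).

€0.587

Let x1 = servings of peanut butter, x2 = servings of yogurt, x3 = servings of black beans, x4 = servings of broccoli.
Minimize 0.18x1 + 0.89x2 + 0.34x3 + 0.67x4 with:
  2.1x1 + 13.6x3 + 5x4 ≥ 22   (fibre)
  209x1 + 137x2 + 205x3 + 53x4 ≥ 383   (calories)
  x1, x2, x3, x4 ≥ 0.
The minimum-cost mix takes nothing from yogurt, broccoli — only peanut butter, black beans. Binding constraints: fibre and calories.
So peanut butter = 0.2897 servings, black beans = 1.573 servings.
Objective = 0.18·0.2897 + 0.34·1.573 = 0.58697.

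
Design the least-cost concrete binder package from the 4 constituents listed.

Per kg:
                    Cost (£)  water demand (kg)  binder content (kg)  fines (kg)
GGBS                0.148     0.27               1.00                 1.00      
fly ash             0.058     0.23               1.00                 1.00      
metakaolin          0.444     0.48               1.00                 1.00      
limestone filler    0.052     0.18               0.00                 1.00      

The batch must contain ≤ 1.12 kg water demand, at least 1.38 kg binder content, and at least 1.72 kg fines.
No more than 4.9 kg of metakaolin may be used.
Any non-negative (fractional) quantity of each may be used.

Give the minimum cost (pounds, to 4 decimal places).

£0.0977

Let x1 = kg of GGBS, x2 = kg of fly ash, x3 = kg of metakaolin, x4 = kg of limestone filler.
Minimize 0.148x1 + 0.058x2 + 0.444x3 + 0.052x4 subject to:
  0.27x1 + 0.23x2 + 0.48x3 + 0.18x4 ≤ 1.12   (water demand)
  1x1 + 1x2 + 1x3 ≥ 1.38   (binder content)
  1x1 + 1x2 + 1x3 + 1x4 ≥ 1.72   (fines)
  x3 ≤ 4.9
  x1, x2, x3, x4 ≥ 0.
At the optimum only fly ash, limestone filler are positive (GGBS, metakaolin = 0). The binder content and fines requirements are met with equality.
Solving gives x2 = 1.38, x4 = 0.34.
Hence cost = 0.058·1.38 + 0.052·0.34 = £0.097720.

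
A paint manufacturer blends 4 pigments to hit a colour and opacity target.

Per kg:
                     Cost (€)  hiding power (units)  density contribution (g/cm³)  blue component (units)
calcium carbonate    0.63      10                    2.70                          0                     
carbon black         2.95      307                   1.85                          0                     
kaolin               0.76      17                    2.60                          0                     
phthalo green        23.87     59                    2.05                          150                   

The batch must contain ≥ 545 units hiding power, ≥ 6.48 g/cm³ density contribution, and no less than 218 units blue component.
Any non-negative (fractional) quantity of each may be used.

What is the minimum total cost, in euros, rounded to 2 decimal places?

Let x1 = kg of calcium carbonate, x2 = kg of carbon black, x3 = kg of kaolin, x4 = kg of phthalo green.
Minimize 0.63x1 + 2.95x2 + 0.76x3 + 23.87x4 with:
  10x1 + 307x2 + 17x3 + 59x4 ≥ 545   (hiding power)
  2.7x1 + 1.85x2 + 2.6x3 + 2.05x4 ≥ 6.48   (density contribution)
  150x4 ≥ 218   (blue component)
  x1, x2, x3, x4 ≥ 0.
The cheapest feasible vertex uses only calcium carbonate, carbon black, phthalo green; kaolin is not used. Binding constraints: hiding power, density contribution, blue component.
Solving gives x1 = 0.27775, x2 = 1.4869, x4 = 1.4533.
Objective = 0.63·0.27775 + 2.95·1.4869 + 23.87·1.4533 = 39.2516.

€39.25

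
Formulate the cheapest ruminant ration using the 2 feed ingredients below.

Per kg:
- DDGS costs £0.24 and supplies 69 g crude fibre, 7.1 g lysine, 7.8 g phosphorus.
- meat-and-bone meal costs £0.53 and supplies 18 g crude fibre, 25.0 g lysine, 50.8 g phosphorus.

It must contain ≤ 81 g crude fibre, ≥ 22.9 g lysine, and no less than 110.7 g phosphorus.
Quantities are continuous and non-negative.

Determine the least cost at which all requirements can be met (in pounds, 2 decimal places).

£1.15

Let x1 = kg of DDGS, x2 = kg of meat-and-bone meal.
Minimise 0.24x1 + 0.53x2 with:
  69x1 + 18x2 ≤ 81   (crude fibre)
  7.1x1 + 25x2 ≥ 22.9   (lysine)
  7.8x1 + 50.8x2 ≥ 110.7   (phosphorus)
  x1, x2 ≥ 0.
The cheapest feasible vertex uses only meat-and-bone meal; DDGS is not used. There the phosphorus constraint is tight.
So meat-and-bone meal = 2.179 kg.
Hence cost = 0.53·2.179 = £1.1549.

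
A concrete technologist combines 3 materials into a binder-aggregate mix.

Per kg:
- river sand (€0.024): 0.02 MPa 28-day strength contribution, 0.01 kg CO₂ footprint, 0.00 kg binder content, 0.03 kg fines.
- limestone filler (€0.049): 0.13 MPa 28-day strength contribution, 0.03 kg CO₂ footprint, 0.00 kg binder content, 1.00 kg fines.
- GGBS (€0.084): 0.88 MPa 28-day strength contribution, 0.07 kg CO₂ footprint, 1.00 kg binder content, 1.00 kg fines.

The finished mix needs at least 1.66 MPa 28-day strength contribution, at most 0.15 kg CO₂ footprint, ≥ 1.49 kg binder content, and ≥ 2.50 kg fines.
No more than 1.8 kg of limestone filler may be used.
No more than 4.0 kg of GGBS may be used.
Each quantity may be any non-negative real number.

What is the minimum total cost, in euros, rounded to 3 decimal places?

€0.185

Let x1 = kg of river sand, x2 = kg of limestone filler, x3 = kg of GGBS.
min 0.024x1 + 0.049x2 + 0.084x3 s.t.:
  0.02x1 + 0.13x2 + 0.88x3 ≥ 1.66   (28-day strength contribution)
  0.01x1 + 0.03x2 + 0.07x3 ≤ 0.15   (CO₂ footprint)
  1x3 ≥ 1.49   (binder content)
  0.03x1 + 1x2 + 1x3 ≥ 2.5   (fines)
  x2 ≤ 1.8
  x3 ≤ 4
  x1, x2, x3 ≥ 0.
The minimum-cost mix takes nothing from river sand — only limestone filler, GGBS. There the 28-day strength contribution and fines constraints are tight.
Optimal quantities: limestone filler = 0.72 kg, GGBS = 1.78 kg.
Objective = 0.049·0.72 + 0.084·1.78 = 0.18480.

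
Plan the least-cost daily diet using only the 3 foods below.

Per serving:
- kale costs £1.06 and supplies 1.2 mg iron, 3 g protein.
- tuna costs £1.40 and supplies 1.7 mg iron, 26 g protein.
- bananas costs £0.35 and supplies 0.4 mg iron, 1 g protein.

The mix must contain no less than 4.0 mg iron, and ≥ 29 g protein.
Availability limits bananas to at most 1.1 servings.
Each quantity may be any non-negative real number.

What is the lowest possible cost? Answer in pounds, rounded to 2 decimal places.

£3.29

Let x1 = servings of kale, x2 = servings of tuna, x3 = servings of bananas.
Minimise 1.06x1 + 1.4x2 + 0.35x3 subject to:
  1.2x1 + 1.7x2 + 0.4x3 ≥ 4   (iron)
  3x1 + 26x2 + 1x3 ≥ 29   (protein)
  x3 ≤ 1.1
  x1, x2, x3 ≥ 0.
The minimum-cost mix takes nothing from kale, bananas — only tuna. Binding constraint: iron.
That vertex is x2 = 2.353.
Hence cost = 1.4·2.353 = £3.2942.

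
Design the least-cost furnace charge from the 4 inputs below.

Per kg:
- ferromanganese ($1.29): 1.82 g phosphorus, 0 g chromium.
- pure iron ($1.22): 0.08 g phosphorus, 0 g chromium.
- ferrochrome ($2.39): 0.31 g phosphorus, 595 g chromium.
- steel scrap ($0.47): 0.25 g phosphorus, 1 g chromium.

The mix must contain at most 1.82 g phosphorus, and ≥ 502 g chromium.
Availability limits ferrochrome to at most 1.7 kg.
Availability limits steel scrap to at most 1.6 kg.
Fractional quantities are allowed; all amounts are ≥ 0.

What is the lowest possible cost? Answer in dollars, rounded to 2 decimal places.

Treat it as an LP. Let x1 = kg of ferromanganese, x2 = kg of pure iron, x3 = kg of ferrochrome, x4 = kg of steel scrap.
Minimize 1.29x1 + 1.22x2 + 2.39x3 + 0.47x4 with:
  1.82x1 + 0.08x2 + 0.31x3 + 0.25x4 ≤ 1.82   (phosphorus)
  595x3 + 1x4 ≥ 502   (chromium)
  x3 ≤ 1.7
  x4 ≤ 1.6
  x1, x2, x3, x4 ≥ 0.
The minimum-cost mix takes nothing from ferromanganese, pure iron, steel scrap — only ferrochrome. Binding constraint: chromium.
So ferrochrome = 0.8437 kg.
Hence cost = 2.39·0.8437 = $2.0164.

$2.02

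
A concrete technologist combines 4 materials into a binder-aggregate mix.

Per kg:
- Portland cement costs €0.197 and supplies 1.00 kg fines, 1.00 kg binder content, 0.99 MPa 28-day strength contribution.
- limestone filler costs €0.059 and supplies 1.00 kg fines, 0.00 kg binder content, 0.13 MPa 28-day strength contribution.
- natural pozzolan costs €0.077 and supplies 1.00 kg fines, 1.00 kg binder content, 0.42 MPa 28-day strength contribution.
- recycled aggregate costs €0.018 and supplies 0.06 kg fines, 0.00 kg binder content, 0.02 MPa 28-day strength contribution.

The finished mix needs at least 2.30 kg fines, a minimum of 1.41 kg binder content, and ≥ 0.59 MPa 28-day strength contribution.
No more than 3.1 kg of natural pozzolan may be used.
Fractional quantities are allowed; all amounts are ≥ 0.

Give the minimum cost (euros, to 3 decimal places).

Let x1 = kg of Portland cement, x2 = kg of limestone filler, x3 = kg of natural pozzolan, x4 = kg of recycled aggregate.
min 0.197x1 + 0.059x2 + 0.077x3 + 0.018x4 with:
  1x1 + 1x2 + 1x3 + 0.06x4 ≥ 2.3   (fines)
  1x1 + 1x3 ≥ 1.41   (binder content)
  0.99x1 + 0.13x2 + 0.42x3 + 0.02x4 ≥ 0.59   (28-day strength contribution)
  x3 ≤ 3.1
  x1, x2, x3, x4 ≥ 0.
The cheapest feasible vertex uses only limestone filler, natural pozzolan; Portland cement, recycled aggregate are not used. The fines and binder content requirements are met with equality.
Optimal quantities: limestone filler = 0.89 kg, natural pozzolan = 1.41 kg.
Hence cost = 0.059·0.89 + 0.077·1.41 = €0.16108.

€0.161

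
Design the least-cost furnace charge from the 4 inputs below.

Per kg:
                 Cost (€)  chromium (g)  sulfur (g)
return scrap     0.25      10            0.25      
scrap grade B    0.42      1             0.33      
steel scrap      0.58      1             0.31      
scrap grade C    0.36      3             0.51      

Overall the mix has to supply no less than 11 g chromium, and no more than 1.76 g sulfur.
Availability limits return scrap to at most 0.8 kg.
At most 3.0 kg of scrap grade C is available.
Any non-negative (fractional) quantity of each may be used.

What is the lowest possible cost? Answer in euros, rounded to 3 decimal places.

€0.560

Treat it as an LP. Let x1 = kg of return scrap, x2 = kg of scrap grade B, x3 = kg of steel scrap, x4 = kg of scrap grade C.
min 0.25x1 + 0.42x2 + 0.58x3 + 0.36x4 s.t.:
  10x1 + 1x2 + 1x3 + 3x4 ≥ 11   (chromium)
  0.25x1 + 0.33x2 + 0.31x3 + 0.51x4 ≤ 1.76   (sulfur)
  x1 ≤ 0.8
  x4 ≤ 3
  x1, x2, x3, x4 ≥ 0.
The cheapest feasible vertex uses only return scrap, scrap grade C; scrap grade B, steel scrap are not used. Binding constraints: chromium and the return scrap cap.
So return scrap = 0.8 kg, scrap grade C = 1 kg.
Total cost: 0.25·0.8 + 0.36·1 = 0.56000.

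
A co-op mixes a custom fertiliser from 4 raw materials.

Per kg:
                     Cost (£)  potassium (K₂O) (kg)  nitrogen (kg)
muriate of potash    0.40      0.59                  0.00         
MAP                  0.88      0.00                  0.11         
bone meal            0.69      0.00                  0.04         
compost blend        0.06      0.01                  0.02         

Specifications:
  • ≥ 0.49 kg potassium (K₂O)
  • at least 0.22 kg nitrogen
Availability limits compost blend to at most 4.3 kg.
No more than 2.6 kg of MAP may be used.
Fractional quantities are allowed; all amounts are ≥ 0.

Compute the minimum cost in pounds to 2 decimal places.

Let x1 = kg of muriate of potash, x2 = kg of MAP, x3 = kg of bone meal, x4 = kg of compost blend.
Minimize 0.4x1 + 0.88x2 + 0.69x3 + 0.06x4 s.t.:
  0.59x1 + 0.01x4 ≥ 0.49   (potassium (K₂O))
  0.11x2 + 0.04x3 + 0.02x4 ≥ 0.22   (nitrogen)
  x4 ≤ 4.3
  x2 ≤ 2.6
  x1, x2, x3, x4 ≥ 0.
The minimum-cost mix takes nothing from bone meal — only muriate of potash, MAP, compost blend. Binding constraints: potassium (K₂O), nitrogen, the compost blend cap.
Optimal quantities: muriate of potash = 0.7576 kg, MAP = 1.218 kg, compost blend = 4.3 kg.
Total cost: 0.4·0.7576 + 0.88·1.218 + 0.06·4.3 = 1.6329.

£1.63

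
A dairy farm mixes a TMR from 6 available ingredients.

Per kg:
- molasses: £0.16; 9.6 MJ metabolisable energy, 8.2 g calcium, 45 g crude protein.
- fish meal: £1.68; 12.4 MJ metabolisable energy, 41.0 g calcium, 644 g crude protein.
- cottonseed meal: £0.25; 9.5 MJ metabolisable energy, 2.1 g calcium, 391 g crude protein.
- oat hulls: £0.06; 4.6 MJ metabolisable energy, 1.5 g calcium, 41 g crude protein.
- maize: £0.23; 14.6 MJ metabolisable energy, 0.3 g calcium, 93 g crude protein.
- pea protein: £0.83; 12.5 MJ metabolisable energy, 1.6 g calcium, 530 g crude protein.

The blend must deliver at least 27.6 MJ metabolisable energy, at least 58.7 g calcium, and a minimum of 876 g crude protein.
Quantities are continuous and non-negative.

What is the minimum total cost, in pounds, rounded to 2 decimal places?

Treat it as an LP. Let x1 = kg of molasses, x2 = kg of fish meal, x3 = kg of cottonseed meal, x4 = kg of oat hulls, x5 = kg of maize, x6 = kg of pea protein.
min 0.16x1 + 1.68x2 + 0.25x3 + 0.06x4 + 0.23x5 + 0.83x6 subject to:
  9.6x1 + 12.4x2 + 9.5x3 + 4.6x4 + 14.6x5 + 12.5x6 ≥ 27.6   (metabolisable energy)
  8.2x1 + 41x2 + 2.1x3 + 1.5x4 + 0.3x5 + 1.6x6 ≥ 58.7   (calcium)
  45x1 + 644x2 + 391x3 + 41x4 + 93x5 + 530x6 ≥ 876   (crude protein)
  x1, x2, x3, x4, x5, x6 ≥ 0.
The optimal basis is {molasses, cottonseed meal}; fish meal, oat hulls, maize, pea protein drop out. There the calcium and crude protein constraints are tight.
That vertex is x1 = 6.785, x3 = 1.46.
Cost = 0.16·6.785 + 0.25·1.46 = 1.4506.

£1.45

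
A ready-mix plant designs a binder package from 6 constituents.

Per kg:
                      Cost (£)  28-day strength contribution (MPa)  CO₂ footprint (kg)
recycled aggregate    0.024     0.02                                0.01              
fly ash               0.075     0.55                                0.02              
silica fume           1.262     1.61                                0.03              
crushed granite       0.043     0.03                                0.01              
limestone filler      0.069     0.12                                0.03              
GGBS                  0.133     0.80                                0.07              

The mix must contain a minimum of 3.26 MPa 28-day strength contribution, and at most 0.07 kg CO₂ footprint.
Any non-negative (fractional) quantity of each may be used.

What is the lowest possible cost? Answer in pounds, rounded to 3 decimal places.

£2.217

This is a linear program. Let x1 = kg of recycled aggregate, x2 = kg of fly ash, x3 = kg of silica fume, x4 = kg of crushed granite, x5 = kg of limestone filler, x6 = kg of GGBS.
Minimize 0.024x1 + 0.075x2 + 1.262x3 + 0.043x4 + 0.069x5 + 0.133x6 s.t.:
  0.02x1 + 0.55x2 + 1.61x3 + 0.03x4 + 0.12x5 + 0.8x6 ≥ 3.26   (28-day strength contribution)
  0.01x1 + 0.02x2 + 0.03x3 + 0.01x4 + 0.03x5 + 0.07x6 ≤ 0.07   (CO₂ footprint)
  x1, x2, x3, x4, x5, x6 ≥ 0.
The optimal basis is {fly ash, silica fume}; recycled aggregate, crushed granite, limestone filler, GGBS drop out. There the 28-day strength contribution and CO₂ footprint constraints are tight.
That vertex is x2 = 0.94904, x3 = 1.7006.
Hence cost = 0.075·0.94904 + 1.262·1.7006 = £2.21734.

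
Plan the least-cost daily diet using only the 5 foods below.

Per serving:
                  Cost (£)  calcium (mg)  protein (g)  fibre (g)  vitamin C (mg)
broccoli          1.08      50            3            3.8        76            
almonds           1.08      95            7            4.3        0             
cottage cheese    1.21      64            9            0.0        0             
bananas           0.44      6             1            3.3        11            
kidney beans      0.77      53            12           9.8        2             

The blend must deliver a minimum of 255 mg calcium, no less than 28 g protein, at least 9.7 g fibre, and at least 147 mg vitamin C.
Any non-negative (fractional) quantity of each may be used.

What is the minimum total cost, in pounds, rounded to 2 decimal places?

Treat it as an LP. Let x1 = servings of broccoli, x2 = servings of almonds, x3 = servings of cottage cheese, x4 = servings of bananas, x5 = servings of kidney beans.
min 1.08x1 + 1.08x2 + 1.21x3 + 0.44x4 + 0.77x5 subject to:
  50x1 + 95x2 + 64x3 + 6x4 + 53x5 ≥ 255   (calcium)
  3x1 + 7x2 + 9x3 + 1x4 + 12x5 ≥ 28   (protein)
  3.8x1 + 4.3x2 + 3.3x4 + 9.8x5 ≥ 9.7   (fibre)
  76x1 + 11x4 + 2x5 ≥ 147   (vitamin C)
  x1, x2, x3, x4, x5 ≥ 0.
The optimal basis is {broccoli, almonds, kidney beans}; cottage cheese, bananas drop out. The calcium, protein, vitamin C requirements are met with equality.
Solving gives x1 = 1.9, x2 = 0.9598, x5 = 1.298.
Cost = 1.08·1.9 + 1.08·0.9598 + 0.77·1.298 = 4.0880.

£4.09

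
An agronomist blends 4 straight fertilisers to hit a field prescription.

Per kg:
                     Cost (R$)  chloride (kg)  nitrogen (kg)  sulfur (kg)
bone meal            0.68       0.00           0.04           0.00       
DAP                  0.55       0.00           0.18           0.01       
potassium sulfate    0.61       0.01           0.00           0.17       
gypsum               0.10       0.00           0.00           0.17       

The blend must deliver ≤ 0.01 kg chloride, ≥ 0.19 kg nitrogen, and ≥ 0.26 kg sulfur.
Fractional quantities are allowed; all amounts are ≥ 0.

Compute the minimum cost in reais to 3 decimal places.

R$0.727

Set it up as a linear program. Let x1 = kg of bone meal, x2 = kg of DAP, x3 = kg of potassium sulfate, x4 = kg of gypsum.
Minimize 0.68x1 + 0.55x2 + 0.61x3 + 0.1x4 with:
  0.01x3 ≤ 0.01   (chloride)
  0.04x1 + 0.18x2 ≥ 0.19   (nitrogen)
  0.01x2 + 0.17x3 + 0.17x4 ≥ 0.26   (sulfur)
  x1, x2, x3, x4 ≥ 0.
The optimal basis is {DAP, gypsum}; bone meal, potassium sulfate drop out. There the nitrogen and sulfur constraints are tight.
That vertex is x2 = 1.0556, x4 = 1.4673.
Objective = 0.55·1.0556 + 0.1·1.4673 = 0.72731.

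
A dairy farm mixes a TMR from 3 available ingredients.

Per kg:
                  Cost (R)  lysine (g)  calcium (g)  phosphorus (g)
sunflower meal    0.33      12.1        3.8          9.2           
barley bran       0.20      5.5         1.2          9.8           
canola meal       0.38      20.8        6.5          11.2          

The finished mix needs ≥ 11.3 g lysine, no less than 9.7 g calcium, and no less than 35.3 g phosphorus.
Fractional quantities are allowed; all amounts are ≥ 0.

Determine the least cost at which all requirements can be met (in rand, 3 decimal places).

This is a linear program. Let x1 = kg of sunflower meal, x2 = kg of barley bran, x3 = kg of canola meal.
Minimise 0.33x1 + 0.2x2 + 0.38x3 s.t.:
  12.1x1 + 5.5x2 + 20.8x3 ≥ 11.3   (lysine)
  3.8x1 + 1.2x2 + 6.5x3 ≥ 9.7   (calcium)
  9.2x1 + 9.8x2 + 11.2x3 ≥ 35.3   (phosphorus)
  x1, x2, x3 ≥ 0.
At the optimum only barley bran, canola meal are positive (sunflower meal = 0). The calcium and phosphorus requirements are met with equality.
Solving gives x2 = 2.404, x3 = 1.049.
Hence cost = 0.2·2.404 + 0.38·1.049 = R0.87942.

R0.879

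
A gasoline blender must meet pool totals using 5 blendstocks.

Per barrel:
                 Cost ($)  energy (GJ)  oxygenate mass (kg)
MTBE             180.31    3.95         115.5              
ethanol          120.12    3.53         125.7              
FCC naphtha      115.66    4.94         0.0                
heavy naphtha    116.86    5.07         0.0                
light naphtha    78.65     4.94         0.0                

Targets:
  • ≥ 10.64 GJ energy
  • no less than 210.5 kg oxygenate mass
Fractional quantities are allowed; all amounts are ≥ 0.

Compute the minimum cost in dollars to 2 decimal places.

$276.44

Let x1 = barrels of MTBE, x2 = barrels of ethanol, x3 = barrels of FCC naphtha, x4 = barrels of heavy naphtha, x5 = barrels of light naphtha.
Minimise 180.31x1 + 120.12x2 + 115.66x3 + 116.86x4 + 78.65x5 subject to:
  3.95x1 + 3.53x2 + 4.94x3 + 5.07x4 + 4.94x5 ≥ 10.64   (energy)
  115.5x1 + 125.7x2 ≥ 210.5   (oxygenate mass)
  x1, x2, x3, x4, x5 ≥ 0.
The optimal basis is {ethanol, light naphtha}; MTBE, FCC naphtha, heavy naphtha drop out. There the energy and oxygenate mass constraints are tight.
So ethanol = 1.6746 barrels, light naphtha = 0.9572 barrels.
Hence cost = 120.12·1.6746 + 78.65·0.9572 = $276.4367.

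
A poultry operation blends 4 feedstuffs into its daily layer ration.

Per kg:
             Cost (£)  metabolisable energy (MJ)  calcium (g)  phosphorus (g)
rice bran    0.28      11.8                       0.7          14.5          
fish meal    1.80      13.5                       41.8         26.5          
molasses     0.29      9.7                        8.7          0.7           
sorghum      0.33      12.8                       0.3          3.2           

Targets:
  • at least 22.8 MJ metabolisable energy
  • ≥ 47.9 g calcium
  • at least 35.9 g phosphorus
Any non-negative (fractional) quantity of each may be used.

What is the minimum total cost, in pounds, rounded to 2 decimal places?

£2.16

Let x1 = kg of rice bran, x2 = kg of fish meal, x3 = kg of molasses, x4 = kg of sorghum.
min 0.28x1 + 1.8x2 + 0.29x3 + 0.33x4 subject to:
  11.8x1 + 13.5x2 + 9.7x3 + 12.8x4 ≥ 22.8   (metabolisable energy)
  0.7x1 + 41.8x2 + 8.7x3 + 0.3x4 ≥ 47.9   (calcium)
  14.5x1 + 26.5x2 + 0.7x3 + 3.2x4 ≥ 35.9   (phosphorus)
  x1, x2, x3, x4 ≥ 0.
At the optimum only rice bran, fish meal, molasses are positive (sorghum = 0). The metabolisable energy, calcium, phosphorus requirements are met with equality.
So rice bran = 0.4812 kg, fish meal = 1.085 kg, molasses = 0.2556 kg.
Total cost: 0.28·0.4812 + 1.8·1.085 + 0.29·0.2556 = 2.1619.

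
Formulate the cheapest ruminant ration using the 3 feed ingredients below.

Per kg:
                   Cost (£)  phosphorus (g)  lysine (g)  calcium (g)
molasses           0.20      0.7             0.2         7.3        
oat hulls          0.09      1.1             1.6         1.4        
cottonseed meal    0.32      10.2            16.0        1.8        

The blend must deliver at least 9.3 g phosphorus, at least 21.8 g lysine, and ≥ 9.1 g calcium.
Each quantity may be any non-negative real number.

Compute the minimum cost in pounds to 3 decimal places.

Let x1 = kg of molasses, x2 = kg of oat hulls, x3 = kg of cottonseed meal.
Minimise 0.2x1 + 0.09x2 + 0.32x3 s.t.:
  0.7x1 + 1.1x2 + 10.2x3 ≥ 9.3   (phosphorus)
  0.2x1 + 1.6x2 + 16x3 ≥ 21.8   (lysine)
  7.3x1 + 1.4x2 + 1.8x3 ≥ 9.1   (calcium)
  x1, x2, x3 ≥ 0.
The minimum-cost mix takes nothing from oat hulls — only molasses, cottonseed meal. The lysine and calcium requirements are met with equality.
So molasses = 0.9134 kg, cottonseed meal = 1.351 kg.
Total cost: 0.2·0.9134 + 0.32·1.351 = 0.61500.

£0.615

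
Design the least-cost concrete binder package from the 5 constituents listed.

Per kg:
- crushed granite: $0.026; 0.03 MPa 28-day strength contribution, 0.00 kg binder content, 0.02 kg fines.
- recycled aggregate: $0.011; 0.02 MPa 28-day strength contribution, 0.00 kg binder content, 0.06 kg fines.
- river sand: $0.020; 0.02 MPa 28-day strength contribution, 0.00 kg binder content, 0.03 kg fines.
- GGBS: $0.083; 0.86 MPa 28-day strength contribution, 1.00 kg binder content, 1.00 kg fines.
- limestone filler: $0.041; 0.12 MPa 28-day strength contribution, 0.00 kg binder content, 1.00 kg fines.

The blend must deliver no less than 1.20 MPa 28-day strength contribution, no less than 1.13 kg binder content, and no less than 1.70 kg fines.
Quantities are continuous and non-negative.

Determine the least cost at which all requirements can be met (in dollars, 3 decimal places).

$0.126

Let x1 = kg of crushed granite, x2 = kg of recycled aggregate, x3 = kg of river sand, x4 = kg of GGBS, x5 = kg of limestone filler.
Minimize 0.026x1 + 0.011x2 + 0.02x3 + 0.083x4 + 0.041x5 subject to:
  0.03x1 + 0.02x2 + 0.02x3 + 0.86x4 + 0.12x5 ≥ 1.2   (28-day strength contribution)
  1x4 ≥ 1.13   (binder content)
  0.02x1 + 0.06x2 + 0.03x3 + 1x4 + 1x5 ≥ 1.7   (fines)
  x1, x2, x3, x4, x5 ≥ 0.
The minimum-cost mix takes nothing from crushed granite, recycled aggregate, river sand — only GGBS, limestone filler. Binding constraints: 28-day strength contribution and fines.
Solving gives x4 = 1.346, x5 = 0.3541.
Hence cost = 0.083·1.346 + 0.041·0.3541 = $0.12624.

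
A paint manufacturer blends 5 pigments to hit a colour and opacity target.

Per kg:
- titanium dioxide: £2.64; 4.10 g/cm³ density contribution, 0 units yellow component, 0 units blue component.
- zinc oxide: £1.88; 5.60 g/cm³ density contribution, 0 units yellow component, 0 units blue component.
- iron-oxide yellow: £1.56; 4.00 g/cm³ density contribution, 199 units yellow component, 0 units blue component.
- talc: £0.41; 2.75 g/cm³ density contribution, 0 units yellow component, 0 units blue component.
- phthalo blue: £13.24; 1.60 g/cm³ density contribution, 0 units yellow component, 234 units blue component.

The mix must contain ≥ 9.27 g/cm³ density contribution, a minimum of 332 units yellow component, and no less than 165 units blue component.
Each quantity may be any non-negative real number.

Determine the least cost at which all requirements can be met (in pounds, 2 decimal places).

£12.16

Treat it as an LP. Let x1 = kg of titanium dioxide, x2 = kg of zinc oxide, x3 = kg of iron-oxide yellow, x4 = kg of talc, x5 = kg of phthalo blue.
Minimize 2.64x1 + 1.88x2 + 1.56x3 + 0.41x4 + 13.24x5 subject to:
  4.1x1 + 5.6x2 + 4x3 + 2.75x4 + 1.6x5 ≥ 9.27   (density contribution)
  199x3 ≥ 332   (yellow component)
  234x5 ≥ 165   (blue component)
  x1, x2, x3, x4, x5 ≥ 0.
At the optimum only iron-oxide yellow, talc, phthalo blue are positive (titanium dioxide, zinc oxide = 0). There the density contribution, yellow component, blue component constraints are tight.
Solving gives x3 = 1.668, x4 = 0.534, x5 = 0.7051.
Cost = 1.56·1.668 + 0.41·0.534 + 13.24·0.7051 = 12.1565.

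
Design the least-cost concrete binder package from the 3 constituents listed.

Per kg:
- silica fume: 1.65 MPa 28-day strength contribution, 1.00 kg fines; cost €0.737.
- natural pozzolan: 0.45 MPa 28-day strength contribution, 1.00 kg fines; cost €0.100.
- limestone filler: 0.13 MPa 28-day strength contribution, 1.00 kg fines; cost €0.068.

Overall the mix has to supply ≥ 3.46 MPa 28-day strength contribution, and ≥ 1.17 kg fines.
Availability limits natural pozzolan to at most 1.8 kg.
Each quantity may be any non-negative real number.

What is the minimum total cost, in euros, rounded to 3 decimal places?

This is a linear program. Let x1 = kg of silica fume, x2 = kg of natural pozzolan, x3 = kg of limestone filler.
Minimise 0.737x1 + 0.1x2 + 0.068x3 subject to:
  1.65x1 + 0.45x2 + 0.13x3 ≥ 3.46   (28-day strength contribution)
  1x1 + 1x2 + 1x3 ≥ 1.17   (fines)
  x2 ≤ 1.8
  x1, x2, x3 ≥ 0.
The minimum-cost mix takes nothing from limestone filler — only silica fume, natural pozzolan. The 28-day strength contribution and the natural pozzolan cap requirements are met with equality.
That vertex is x1 = 1.606, x2 = 1.8.
Objective = 0.737·1.606 + 0.1·1.8 = 1.36362.

€1.364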